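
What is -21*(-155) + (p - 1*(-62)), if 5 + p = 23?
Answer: 3335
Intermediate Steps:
p = 18 (p = -5 + 23 = 18)
-21*(-155) + (p - 1*(-62)) = -21*(-155) + (18 - 1*(-62)) = 3255 + (18 + 62) = 3255 + 80 = 3335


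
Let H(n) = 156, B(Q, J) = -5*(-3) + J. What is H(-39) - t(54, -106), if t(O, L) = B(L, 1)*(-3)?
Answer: 204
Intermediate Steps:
B(Q, J) = 15 + J
t(O, L) = -48 (t(O, L) = (15 + 1)*(-3) = 16*(-3) = -48)
H(-39) - t(54, -106) = 156 - 1*(-48) = 156 + 48 = 204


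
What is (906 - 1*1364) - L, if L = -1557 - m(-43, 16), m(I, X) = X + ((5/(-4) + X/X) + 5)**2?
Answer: 18201/16 ≈ 1137.6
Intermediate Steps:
m(I, X) = 361/16 + X (m(I, X) = X + ((5*(-1/4) + 1) + 5)**2 = X + ((-5/4 + 1) + 5)**2 = X + (-1/4 + 5)**2 = X + (19/4)**2 = X + 361/16 = 361/16 + X)
L = -25529/16 (L = -1557 - (361/16 + 16) = -1557 - 1*617/16 = -1557 - 617/16 = -25529/16 ≈ -1595.6)
(906 - 1*1364) - L = (906 - 1*1364) - 1*(-25529/16) = (906 - 1364) + 25529/16 = -458 + 25529/16 = 18201/16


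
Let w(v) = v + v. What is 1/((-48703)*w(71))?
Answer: -1/6915826 ≈ -1.4460e-7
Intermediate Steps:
w(v) = 2*v
1/((-48703)*w(71)) = 1/((-48703)*((2*71))) = -1/48703/142 = -1/48703*1/142 = -1/6915826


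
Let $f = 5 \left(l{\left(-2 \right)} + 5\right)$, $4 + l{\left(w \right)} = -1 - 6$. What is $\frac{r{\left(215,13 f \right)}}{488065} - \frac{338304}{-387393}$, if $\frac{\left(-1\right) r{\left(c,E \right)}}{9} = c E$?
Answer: $\frac{30497364614}{12604864303} \approx 2.4195$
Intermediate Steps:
$l{\left(w \right)} = -11$ ($l{\left(w \right)} = -4 - 7 = -11$)
$f = -30$ ($f = 5 \left(-11 + 5\right) = 5 \left(-6\right) = -30$)
$r{\left(c,E \right)} = - 9 E c$ ($r{\left(c,E \right)} = - 9 c E = - 9 E c$)
$\frac{r{\left(215,13 f \right)}}{488065} - \frac{338304}{-387393} = \frac{\left(-9\right) 13 \left(-30\right) 215}{488065} - \frac{338304}{-387393} = \left(-9\right) \left(-390\right) 215 \cdot \frac{1}{488065} - - \frac{112768}{129131} = 754650 \cdot \frac{1}{488065} + \frac{112768}{129131} = \frac{150930}{97613} + \frac{112768}{129131} = \frac{30497364614}{12604864303}$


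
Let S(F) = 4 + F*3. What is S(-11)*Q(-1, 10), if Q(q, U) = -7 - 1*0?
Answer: 203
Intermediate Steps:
Q(q, U) = -7 (Q(q, U) = -7 + 0 = -7)
S(F) = 4 + 3*F
S(-11)*Q(-1, 10) = (4 + 3*(-11))*(-7) = (4 - 33)*(-7) = -29*(-7) = 203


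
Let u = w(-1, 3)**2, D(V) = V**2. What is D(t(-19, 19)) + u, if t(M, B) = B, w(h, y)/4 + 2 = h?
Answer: 505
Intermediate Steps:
w(h, y) = -8 + 4*h
u = 144 (u = (-8 + 4*(-1))**2 = (-8 - 4)**2 = (-12)**2 = 144)
D(t(-19, 19)) + u = 19**2 + 144 = 361 + 144 = 505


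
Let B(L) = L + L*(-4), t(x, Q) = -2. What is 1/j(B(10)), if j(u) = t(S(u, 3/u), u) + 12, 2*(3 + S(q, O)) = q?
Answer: ⅒ ≈ 0.10000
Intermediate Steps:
S(q, O) = -3 + q/2
B(L) = -3*L (B(L) = L - 4*L = -3*L)
j(u) = 10 (j(u) = -2 + 12 = 10)
1/j(B(10)) = 1/10 = ⅒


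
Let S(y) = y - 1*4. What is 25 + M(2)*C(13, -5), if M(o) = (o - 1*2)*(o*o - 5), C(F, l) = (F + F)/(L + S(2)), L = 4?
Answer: 25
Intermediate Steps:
S(y) = -4 + y (S(y) = y - 4 = -4 + y)
C(F, l) = F (C(F, l) = (F + F)/(4 + (-4 + 2)) = (2*F)/(4 - 2) = (2*F)/2 = (2*F)*(½) = F)
M(o) = (-5 + o²)*(-2 + o) (M(o) = (o - 2)*(o² - 5) = (-2 + o)*(-5 + o²) = (-5 + o²)*(-2 + o))
25 + M(2)*C(13, -5) = 25 + (10 + 2³ - 5*2 - 2*2²)*13 = 25 + (10 + 8 - 10 - 2*4)*13 = 25 + (10 + 8 - 10 - 8)*13 = 25 + 0*13 = 25 + 0 = 25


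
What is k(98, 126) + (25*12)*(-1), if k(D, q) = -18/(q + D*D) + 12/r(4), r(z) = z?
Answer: -1444914/4865 ≈ -297.00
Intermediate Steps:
k(D, q) = 3 - 18/(q + D²) (k(D, q) = -18/(q + D*D) + 12/4 = -18/(q + D²) + 12*(¼) = -18/(q + D²) + 3 = 3 - 18/(q + D²))
k(98, 126) + (25*12)*(-1) = 3*(-6 + 126 + 98²)/(126 + 98²) + (25*12)*(-1) = 3*(-6 + 126 + 9604)/(126 + 9604) + 300*(-1) = 3*9724/9730 - 300 = 3*(1/9730)*9724 - 300 = 14586/4865 - 300 = -1444914/4865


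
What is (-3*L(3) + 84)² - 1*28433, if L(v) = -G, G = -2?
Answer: -22349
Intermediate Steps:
L(v) = 2 (L(v) = -1*(-2) = 2)
(-3*L(3) + 84)² - 1*28433 = (-3*2 + 84)² - 1*28433 = (-6 + 84)² - 28433 = 78² - 28433 = 6084 - 28433 = -22349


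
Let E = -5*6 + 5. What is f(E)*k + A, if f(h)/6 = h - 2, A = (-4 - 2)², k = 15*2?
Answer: -4824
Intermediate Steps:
k = 30
E = -25 (E = -30 + 5 = -25)
A = 36 (A = (-6)² = 36)
f(h) = -12 + 6*h (f(h) = 6*(h - 2) = 6*(-2 + h) = -12 + 6*h)
f(E)*k + A = (-12 + 6*(-25))*30 + 36 = (-12 - 150)*30 + 36 = -162*30 + 36 = -4860 + 36 = -4824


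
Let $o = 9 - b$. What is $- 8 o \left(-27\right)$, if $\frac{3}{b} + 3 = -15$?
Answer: $1980$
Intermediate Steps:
$b = - \frac{1}{6}$ ($b = \frac{3}{-3 - 15} = \frac{3}{-18} = 3 \left(- \frac{1}{18}\right) = - \frac{1}{6} \approx -0.16667$)
$o = \frac{55}{6}$ ($o = 9 - - \frac{1}{6} = 9 + \frac{1}{6} = \frac{55}{6} \approx 9.1667$)
$- 8 o \left(-27\right) = \left(-8\right) \frac{55}{6} \left(-27\right) = \left(- \frac{220}{3}\right) \left(-27\right) = 1980$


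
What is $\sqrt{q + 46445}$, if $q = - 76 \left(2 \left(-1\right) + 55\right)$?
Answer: $3 \sqrt{4713} \approx 205.95$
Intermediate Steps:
$q = -4028$ ($q = - 76 \left(-2 + 55\right) = \left(-76\right) 53 = -4028$)
$\sqrt{q + 46445} = \sqrt{-4028 + 46445} = \sqrt{42417} = 3 \sqrt{4713}$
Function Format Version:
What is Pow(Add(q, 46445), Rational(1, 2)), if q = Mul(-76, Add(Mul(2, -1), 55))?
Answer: Mul(3, Pow(4713, Rational(1, 2))) ≈ 205.95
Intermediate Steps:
q = -4028 (q = Mul(-76, Add(-2, 55)) = Mul(-76, 53) = -4028)
Pow(Add(q, 46445), Rational(1, 2)) = Pow(Add(-4028, 46445), Rational(1, 2)) = Pow(42417, Rational(1, 2)) = Mul(3, Pow(4713, Rational(1, 2)))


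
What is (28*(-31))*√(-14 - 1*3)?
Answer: -868*I*√17 ≈ -3578.9*I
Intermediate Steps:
(28*(-31))*√(-14 - 1*3) = -868*√(-14 - 3) = -868*I*√17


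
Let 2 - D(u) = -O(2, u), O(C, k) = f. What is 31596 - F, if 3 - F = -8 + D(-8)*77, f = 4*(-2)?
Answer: 31123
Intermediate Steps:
f = -8
O(C, k) = -8
D(u) = -6 (D(u) = 2 - (-1)*(-8) = 2 - 1*8 = 2 - 8 = -6)
F = 473 (F = 3 - (-8 - 6*77) = 3 - (-8 - 462) = 3 - 1*(-470) = 3 + 470 = 473)
31596 - F = 31596 - 1*473 = 31596 - 473 = 31123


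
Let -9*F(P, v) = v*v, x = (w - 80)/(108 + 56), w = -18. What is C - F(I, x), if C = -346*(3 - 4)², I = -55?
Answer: -20936135/60516 ≈ -345.96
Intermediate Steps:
x = -49/82 (x = (-18 - 80)/(108 + 56) = -98/164 = -98*1/164 = -49/82 ≈ -0.59756)
F(P, v) = -v²/9 (F(P, v) = -v*v/9 = -v²/9)
C = -346 (C = -346*(-1)² = -346*1 = -346)
C - F(I, x) = -346 - (-1)*(-49/82)²/9 = -346 - (-1)*2401/(9*6724) = -346 - 1*(-2401/60516) = -346 + 2401/60516 = -20936135/60516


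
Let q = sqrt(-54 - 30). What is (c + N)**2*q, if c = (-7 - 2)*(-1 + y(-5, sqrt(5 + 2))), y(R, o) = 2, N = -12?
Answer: 882*I*sqrt(21) ≈ 4041.8*I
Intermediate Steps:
c = -9 (c = (-7 - 2)*(-1 + 2) = -9*1 = -9)
q = 2*I*sqrt(21) (q = sqrt(-84) = 2*I*sqrt(21) ≈ 9.1651*I)
(c + N)**2*q = (-9 - 12)**2*(2*I*sqrt(21)) = (-21)**2*(2*I*sqrt(21)) = 441*(2*I*sqrt(21)) = 882*I*sqrt(21)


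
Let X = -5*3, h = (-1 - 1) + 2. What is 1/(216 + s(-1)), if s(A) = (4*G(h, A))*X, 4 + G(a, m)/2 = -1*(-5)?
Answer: 1/96 ≈ 0.010417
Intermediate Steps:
h = 0 (h = -2 + 2 = 0)
X = -15
G(a, m) = 2 (G(a, m) = -8 + 2*(-1*(-5)) = -8 + 2*5 = -8 + 10 = 2)
s(A) = -120 (s(A) = (4*2)*(-15) = 8*(-15) = -120)
1/(216 + s(-1)) = 1/(216 - 120) = 1/96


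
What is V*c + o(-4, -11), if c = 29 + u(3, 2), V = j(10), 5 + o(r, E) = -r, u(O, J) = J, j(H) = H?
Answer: 309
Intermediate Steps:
o(r, E) = -5 - r
V = 10
c = 31 (c = 29 + 2 = 31)
V*c + o(-4, -11) = 10*31 + (-5 - 1*(-4)) = 310 + (-5 + 4) = 310 - 1 = 309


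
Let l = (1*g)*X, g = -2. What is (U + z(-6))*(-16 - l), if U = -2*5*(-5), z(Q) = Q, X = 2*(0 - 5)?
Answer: -1584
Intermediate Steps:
X = -10 (X = 2*(-5) = -10)
l = 20 (l = (1*(-2))*(-10) = -2*(-10) = 20)
U = 50 (U = -10*(-5) = 50)
(U + z(-6))*(-16 - l) = (50 - 6)*(-16 - 1*20) = 44*(-16 - 20) = 44*(-36) = -1584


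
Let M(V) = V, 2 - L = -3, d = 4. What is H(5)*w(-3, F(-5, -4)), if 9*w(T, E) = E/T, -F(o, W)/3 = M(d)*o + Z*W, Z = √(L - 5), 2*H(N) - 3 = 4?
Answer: -70/9 ≈ -7.7778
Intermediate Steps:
L = 5 (L = 2 - 1*(-3) = 2 + 3 = 5)
H(N) = 7/2 (H(N) = 3/2 + (½)*4 = 3/2 + 2 = 7/2)
Z = 0 (Z = √(5 - 5) = √0 = 0)
F(o, W) = -12*o (F(o, W) = -3*(4*o + 0*W) = -3*(4*o + 0) = -12*o)
w(T, E) = E/(9*T) (w(T, E) = (E/T)/9 = E/(9*T))
H(5)*w(-3, F(-5, -4)) = 7*((⅑)*(-12*(-5))/(-3))/2 = 7*((⅑)*60*(-⅓))/2 = (7/2)*(-20/9) = -70/9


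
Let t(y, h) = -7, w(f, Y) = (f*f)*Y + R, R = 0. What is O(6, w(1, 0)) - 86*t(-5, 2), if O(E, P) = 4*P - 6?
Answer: 596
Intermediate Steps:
w(f, Y) = Y*f² (w(f, Y) = (f*f)*Y + 0 = f²*Y + 0 = Y*f² + 0 = Y*f²)
O(E, P) = -6 + 4*P
O(6, w(1, 0)) - 86*t(-5, 2) = (-6 + 4*(0*1²)) - 86*(-7) = (-6 + 4*(0*1)) + 602 = (-6 + 4*0) + 602 = (-6 + 0) + 602 = -6 + 602 = 596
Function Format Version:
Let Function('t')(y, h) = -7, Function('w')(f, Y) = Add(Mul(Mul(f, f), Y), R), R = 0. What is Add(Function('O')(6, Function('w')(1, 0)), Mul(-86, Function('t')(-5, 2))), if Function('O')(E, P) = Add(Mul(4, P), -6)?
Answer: 596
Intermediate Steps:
Function('w')(f, Y) = Mul(Y, Pow(f, 2)) (Function('w')(f, Y) = Add(Mul(Mul(f, f), Y), 0) = Add(Mul(Pow(f, 2), Y), 0) = Add(Mul(Y, Pow(f, 2)), 0) = Mul(Y, Pow(f, 2)))
Function('O')(E, P) = Add(-6, Mul(4, P))
Add(Function('O')(6, Function('w')(1, 0)), Mul(-86, Function('t')(-5, 2))) = Add(Add(-6, Mul(4, Mul(0, Pow(1, 2)))), Mul(-86, -7)) = Add(Add(-6, Mul(4, Mul(0, 1))), 602) = Add(Add(-6, Mul(4, 0)), 602) = Add(Add(-6, 0), 602) = Add(-6, 602) = 596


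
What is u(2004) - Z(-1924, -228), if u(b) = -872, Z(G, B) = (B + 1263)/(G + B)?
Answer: -1875509/2152 ≈ -871.52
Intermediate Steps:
Z(G, B) = (1263 + B)/(B + G)
u(2004) - Z(-1924, -228) = -872 - (1263 - 228)/(-228 - 1924) = -872 - 1035/(-2152) = -872 - (-1)*1035/2152 = -872 - 1*(-1035/2152) = -872 + 1035/2152 = -1875509/2152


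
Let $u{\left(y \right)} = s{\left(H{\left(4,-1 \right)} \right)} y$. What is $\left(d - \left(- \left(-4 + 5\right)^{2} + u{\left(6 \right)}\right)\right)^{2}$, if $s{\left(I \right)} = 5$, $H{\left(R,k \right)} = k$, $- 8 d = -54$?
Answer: $\frac{7921}{16} \approx 495.06$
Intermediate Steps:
$d = \frac{27}{4}$ ($d = \left(- \frac{1}{8}\right) \left(-54\right) = \frac{27}{4} \approx 6.75$)
$u{\left(y \right)} = 5 y$
$\left(d - \left(- \left(-4 + 5\right)^{2} + u{\left(6 \right)}\right)\right)^{2} = \left(\frac{27}{4} + \left(\left(-4 + 5\right)^{2} - 5 \cdot 6\right)\right)^{2} = \left(\frac{27}{4} + \left(1^{2} - 30\right)\right)^{2} = \left(\frac{27}{4} + \left(1 - 30\right)\right)^{2} = \left(\frac{27}{4} - 29\right)^{2} = \left(- \frac{89}{4}\right)^{2} = \frac{7921}{16}$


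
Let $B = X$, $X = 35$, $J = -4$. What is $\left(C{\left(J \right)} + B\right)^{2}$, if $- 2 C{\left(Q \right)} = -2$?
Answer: $1296$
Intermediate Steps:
$C{\left(Q \right)} = 1$ ($C{\left(Q \right)} = \left(- \frac{1}{2}\right) \left(-2\right) = 1$)
$B = 35$
$\left(C{\left(J \right)} + B\right)^{2} = \left(1 + 35\right)^{2} = 36^{2} = 1296$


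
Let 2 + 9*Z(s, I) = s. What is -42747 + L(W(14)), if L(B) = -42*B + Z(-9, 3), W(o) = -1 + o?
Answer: -389648/9 ≈ -43294.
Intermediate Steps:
Z(s, I) = -2/9 + s/9
L(B) = -11/9 - 42*B (L(B) = -42*B + (-2/9 + (1/9)*(-9)) = -42*B + (-2/9 - 1) = -42*B - 11/9 = -11/9 - 42*B)
-42747 + L(W(14)) = -42747 + (-11/9 - 42*(-1 + 14)) = -42747 + (-11/9 - 42*13) = -42747 + (-11/9 - 546) = -42747 - 4925/9 = -389648/9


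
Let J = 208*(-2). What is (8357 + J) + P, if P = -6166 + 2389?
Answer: 4164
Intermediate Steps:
J = -416
P = -3777
(8357 + J) + P = (8357 - 416) - 3777 = 7941 - 3777 = 4164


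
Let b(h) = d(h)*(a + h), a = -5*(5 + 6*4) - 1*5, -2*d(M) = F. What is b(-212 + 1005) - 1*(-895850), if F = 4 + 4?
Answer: 893278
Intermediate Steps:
F = 8
d(M) = -4 (d(M) = -1/2*8 = -4)
a = -150 (a = -5*(5 + 24) - 5 = -5*29 - 5 = -145 - 5 = -150)
b(h) = 600 - 4*h (b(h) = -4*(-150 + h) = 600 - 4*h)
b(-212 + 1005) - 1*(-895850) = (600 - 4*(-212 + 1005)) - 1*(-895850) = (600 - 4*793) + 895850 = (600 - 3172) + 895850 = -2572 + 895850 = 893278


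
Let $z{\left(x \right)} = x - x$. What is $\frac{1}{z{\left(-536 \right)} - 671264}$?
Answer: $- \frac{1}{671264} \approx -1.4897 \cdot 10^{-6}$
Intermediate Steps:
$z{\left(x \right)} = 0$
$\frac{1}{z{\left(-536 \right)} - 671264} = \frac{1}{0 - 671264} = \frac{1}{-671264} = - \frac{1}{671264}$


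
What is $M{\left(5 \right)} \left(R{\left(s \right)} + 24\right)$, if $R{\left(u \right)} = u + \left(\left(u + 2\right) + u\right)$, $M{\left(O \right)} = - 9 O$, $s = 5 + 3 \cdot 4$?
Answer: $-3465$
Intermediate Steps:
$s = 17$ ($s = 5 + 12 = 17$)
$R{\left(u \right)} = 2 + 3 u$ ($R{\left(u \right)} = u + \left(\left(2 + u\right) + u\right) = u + \left(2 + 2 u\right) = 2 + 3 u$)
$M{\left(5 \right)} \left(R{\left(s \right)} + 24\right) = \left(-9\right) 5 \left(\left(2 + 3 \cdot 17\right) + 24\right) = - 45 \left(\left(2 + 51\right) + 24\right) = - 45 \left(53 + 24\right) = \left(-45\right) 77 = -3465$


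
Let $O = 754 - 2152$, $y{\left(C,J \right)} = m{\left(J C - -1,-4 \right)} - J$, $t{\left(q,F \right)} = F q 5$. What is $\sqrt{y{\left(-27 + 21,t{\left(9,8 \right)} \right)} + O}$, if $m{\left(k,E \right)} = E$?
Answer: $i \sqrt{1762} \approx 41.976 i$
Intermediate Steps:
$t{\left(q,F \right)} = 5 F q$
$y{\left(C,J \right)} = -4 - J$
$O = -1398$
$\sqrt{y{\left(-27 + 21,t{\left(9,8 \right)} \right)} + O} = \sqrt{\left(-4 - 5 \cdot 8 \cdot 9\right) - 1398} = \sqrt{\left(-4 - 360\right) - 1398} = \sqrt{-364 - 1398} = \sqrt{-1762} = i \sqrt{1762}$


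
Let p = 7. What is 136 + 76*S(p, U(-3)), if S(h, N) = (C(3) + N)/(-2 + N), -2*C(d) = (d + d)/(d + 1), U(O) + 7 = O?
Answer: 2449/12 ≈ 204.08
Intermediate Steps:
U(O) = -7 + O
C(d) = -d/(1 + d) (C(d) = -(d + d)/(2*(d + 1)) = -2*d/(2*(1 + d)) = -d/(1 + d))
S(h, N) = (-¾ + N)/(-2 + N) (S(h, N) = (-1*3/(1 + 3) + N)/(-2 + N) = (-1*3/4 + N)/(-2 + N) = (-1*3*¼ + N)/(-2 + N) = (-¾ + N)/(-2 + N))
136 + 76*S(p, U(-3)) = 136 + 76*((-¾ + (-7 - 3))/(-2 + (-7 - 3))) = 136 + 76*((-¾ - 10)/(-2 - 10)) = 136 + 76*(-43/4/(-12)) = 136 + 76*(-1/12*(-43/4)) = 136 + 76*(43/48) = 136 + 817/12 = 2449/12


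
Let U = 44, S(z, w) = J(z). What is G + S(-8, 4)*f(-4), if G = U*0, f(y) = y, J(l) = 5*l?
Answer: 160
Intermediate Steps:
S(z, w) = 5*z
G = 0 (G = 44*0 = 0)
G + S(-8, 4)*f(-4) = 0 + (5*(-8))*(-4) = 0 - 40*(-4) = 0 + 160 = 160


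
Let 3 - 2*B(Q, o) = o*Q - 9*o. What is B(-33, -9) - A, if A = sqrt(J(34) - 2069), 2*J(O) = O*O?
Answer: -375/2 - I*sqrt(1491) ≈ -187.5 - 38.613*I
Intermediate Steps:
J(O) = O**2/2 (J(O) = (O*O)/2 = O**2/2)
B(Q, o) = 3/2 + 9*o/2 - Q*o/2 (B(Q, o) = 3/2 - (o*Q - 9*o)/2 = 3/2 - (Q*o - 9*o)/2 = 3/2 - (-9*o + Q*o)/2 = 3/2 + (9*o/2 - Q*o/2) = 3/2 + 9*o/2 - Q*o/2)
A = I*sqrt(1491) (A = sqrt((1/2)*34**2 - 2069) = sqrt((1/2)*1156 - 2069) = sqrt(578 - 2069) = sqrt(-1491) = I*sqrt(1491) ≈ 38.613*I)
B(-33, -9) - A = (3/2 + (9/2)*(-9) - 1/2*(-33)*(-9)) - I*sqrt(1491) = (3/2 - 81/2 - 297/2) - I*sqrt(1491) = -375/2 - I*sqrt(1491)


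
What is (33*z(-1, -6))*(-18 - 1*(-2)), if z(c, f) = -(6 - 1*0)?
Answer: 3168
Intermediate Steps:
z(c, f) = -6 (z(c, f) = -(6 + 0) = -1*6 = -6)
(33*z(-1, -6))*(-18 - 1*(-2)) = (33*(-6))*(-18 - 1*(-2)) = -198*(-18 + 2) = -198*(-16) = 3168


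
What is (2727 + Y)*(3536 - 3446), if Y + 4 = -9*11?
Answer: 236160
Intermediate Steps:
Y = -103 (Y = -4 - 9*11 = -4 - 99 = -103)
(2727 + Y)*(3536 - 3446) = (2727 - 103)*(3536 - 3446) = 2624*90 = 236160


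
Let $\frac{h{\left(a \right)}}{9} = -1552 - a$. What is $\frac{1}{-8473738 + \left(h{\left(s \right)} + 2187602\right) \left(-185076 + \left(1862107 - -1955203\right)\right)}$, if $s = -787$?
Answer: $\frac{1}{7920865958040} \approx 1.2625 \cdot 10^{-13}$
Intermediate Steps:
$h{\left(a \right)} = -13968 - 9 a$ ($h{\left(a \right)} = 9 \left(-1552 - a\right) = -13968 - 9 a$)
$\frac{1}{-8473738 + \left(h{\left(s \right)} + 2187602\right) \left(-185076 + \left(1862107 - -1955203\right)\right)} = \frac{1}{-8473738 + \left(\left(-13968 - -7083\right) + 2187602\right) \left(-185076 + \left(1862107 - -1955203\right)\right)} = \frac{1}{-8473738 + \left(\left(-13968 + 7083\right) + 2187602\right) \left(-185076 + \left(1862107 + 1955203\right)\right)} = \frac{1}{-8473738 + \left(-6885 + 2187602\right) \left(-185076 + 3817310\right)} = \frac{1}{-8473738 + 2180717 \cdot 3632234} = \frac{1}{-8473738 + 7920874431778} = \frac{1}{7920865958040}$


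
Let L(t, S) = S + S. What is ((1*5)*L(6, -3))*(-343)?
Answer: 10290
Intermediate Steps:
L(t, S) = 2*S
((1*5)*L(6, -3))*(-343) = ((1*5)*(2*(-3)))*(-343) = (5*(-6))*(-343) = -30*(-343) = 10290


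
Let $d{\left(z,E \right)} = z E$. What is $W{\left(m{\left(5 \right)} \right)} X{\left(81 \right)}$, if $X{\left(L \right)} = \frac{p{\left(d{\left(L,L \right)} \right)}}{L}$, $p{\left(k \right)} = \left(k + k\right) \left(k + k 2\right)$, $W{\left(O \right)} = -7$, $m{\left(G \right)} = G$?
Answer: $-22320522$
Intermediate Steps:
$d{\left(z,E \right)} = E z$
$p{\left(k \right)} = 6 k^{2}$ ($p{\left(k \right)} = 2 k \left(k + 2 k\right) = 2 k 3 k = 6 k^{2}$)
$X{\left(L \right)} = 6 L^{3}$ ($X{\left(L \right)} = \frac{6 \left(L L\right)^{2}}{L} = \frac{6 \left(L^{2}\right)^{2}}{L} = \frac{6 L^{4}}{L} = 6 L^{3}$)
$W{\left(m{\left(5 \right)} \right)} X{\left(81 \right)} = - 7 \cdot 6 \cdot 81^{3} = - 7 \cdot 6 \cdot 531441 = \left(-7\right) 3188646 = -22320522$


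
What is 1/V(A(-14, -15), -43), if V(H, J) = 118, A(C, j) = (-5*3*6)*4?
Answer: 1/118 ≈ 0.0084746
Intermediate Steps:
A(C, j) = -360 (A(C, j) = -15*6*4 = -90*4 = -360)
1/V(A(-14, -15), -43) = 1/118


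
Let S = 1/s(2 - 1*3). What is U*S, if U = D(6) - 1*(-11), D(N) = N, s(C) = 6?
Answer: 17/6 ≈ 2.8333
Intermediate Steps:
S = ⅙ (S = 1/6 = ⅙ ≈ 0.16667)
U = 17 (U = 6 - 1*(-11) = 6 + 11 = 17)
U*S = 17*(⅙) = 17/6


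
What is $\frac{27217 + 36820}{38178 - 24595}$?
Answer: $\frac{64037}{13583} \approx 4.7145$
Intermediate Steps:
$\frac{27217 + 36820}{38178 - 24595} = \frac{64037}{13583}$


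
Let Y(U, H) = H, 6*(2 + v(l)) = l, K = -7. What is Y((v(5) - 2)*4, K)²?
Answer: 49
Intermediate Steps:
v(l) = -2 + l/6
Y((v(5) - 2)*4, K)² = (-7)² = 49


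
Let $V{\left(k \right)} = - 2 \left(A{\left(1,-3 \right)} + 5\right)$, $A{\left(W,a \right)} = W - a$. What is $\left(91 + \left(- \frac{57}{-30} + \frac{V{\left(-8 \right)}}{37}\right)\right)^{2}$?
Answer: $\frac{1169161249}{136900} \approx 8540.3$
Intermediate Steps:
$V{\left(k \right)} = -18$ ($V{\left(k \right)} = - 2 \left(\left(1 - -3\right) + 5\right) = - 2 \left(\left(1 + 3\right) + 5\right) = - 2 \left(4 + 5\right) = \left(-2\right) 9 = -18$)
$\left(91 + \left(- \frac{57}{-30} + \frac{V{\left(-8 \right)}}{37}\right)\right)^{2} = \left(91 - \left(- \frac{19}{10} + \frac{18}{37}\right)\right)^{2} = \left(91 - - \frac{523}{370}\right)^{2} = \left(91 + \left(\frac{19}{10} - \frac{18}{37}\right)\right)^{2} = \left(91 + \frac{523}{370}\right)^{2} = \left(\frac{34193}{370}\right)^{2} = \frac{1169161249}{136900}$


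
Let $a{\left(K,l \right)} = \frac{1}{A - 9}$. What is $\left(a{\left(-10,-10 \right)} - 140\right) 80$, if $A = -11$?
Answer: $-11204$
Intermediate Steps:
$a{\left(K,l \right)} = - \frac{1}{20}$ ($a{\left(K,l \right)} = \frac{1}{-11 - 9} = \frac{1}{-20} = - \frac{1}{20}$)
$\left(a{\left(-10,-10 \right)} - 140\right) 80 = \left(- \frac{1}{20} - 140\right) 80 = \left(- \frac{2801}{20}\right) 80 = -11204$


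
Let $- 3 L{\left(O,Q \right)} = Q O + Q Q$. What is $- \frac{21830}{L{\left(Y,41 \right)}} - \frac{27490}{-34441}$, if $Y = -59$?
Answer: $- \frac{372542245}{4236243} \approx -87.942$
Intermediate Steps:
$L{\left(O,Q \right)} = - \frac{Q^{2}}{3} - \frac{O Q}{3}$ ($L{\left(O,Q \right)} = - \frac{Q O + Q Q}{3} = - \frac{O Q + Q^{2}}{3} = - \frac{Q^{2} + O Q}{3} = - \frac{Q^{2}}{3} - \frac{O Q}{3}$)
$- \frac{21830}{L{\left(Y,41 \right)}} - \frac{27490}{-34441} = - \frac{21830}{\left(- \frac{1}{3}\right) 41 \left(-59 + 41\right)} - \frac{27490}{-34441} = - \frac{21830}{\left(- \frac{1}{3}\right) 41 \left(-18\right)} - - \frac{27490}{34441} = - \frac{21830}{246} + \frac{27490}{34441} = \left(-21830\right) \frac{1}{246} + \frac{27490}{34441} = - \frac{10915}{123} + \frac{27490}{34441} = - \frac{372542245}{4236243}$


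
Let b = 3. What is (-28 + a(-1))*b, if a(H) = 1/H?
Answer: -87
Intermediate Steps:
(-28 + a(-1))*b = (-28 + 1/(-1))*3 = (-28 - 1)*3 = -29*3 = -87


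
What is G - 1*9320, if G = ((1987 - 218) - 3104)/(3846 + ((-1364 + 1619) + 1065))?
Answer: -16049485/1722 ≈ -9320.3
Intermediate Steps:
G = -445/1722 (G = (1769 - 3104)/(3846 + (255 + 1065)) = -1335/(3846 + 1320) = -1335/5166 = -1335*1/5166 = -445/1722 ≈ -0.25842)
G - 1*9320 = -445/1722 - 1*9320 = -445/1722 - 9320 = -16049485/1722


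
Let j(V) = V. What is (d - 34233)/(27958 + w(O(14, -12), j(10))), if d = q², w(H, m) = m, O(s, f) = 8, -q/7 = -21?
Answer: -789/1748 ≈ -0.45137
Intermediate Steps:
q = 147 (q = -7*(-21) = 147)
d = 21609 (d = 147² = 21609)
(d - 34233)/(27958 + w(O(14, -12), j(10))) = (21609 - 34233)/(27958 + 10) = -12624/27968 = -12624*1/27968 = -789/1748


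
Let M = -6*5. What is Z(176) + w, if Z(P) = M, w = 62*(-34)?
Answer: -2138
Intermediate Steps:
M = -30
w = -2108
Z(P) = -30
Z(176) + w = -30 - 2108 = -2138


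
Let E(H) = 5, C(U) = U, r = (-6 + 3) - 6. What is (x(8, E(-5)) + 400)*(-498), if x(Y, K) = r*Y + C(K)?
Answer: -165834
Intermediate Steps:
r = -9 (r = -3 - 6 = -9)
x(Y, K) = K - 9*Y (x(Y, K) = -9*Y + K = K - 9*Y)
(x(8, E(-5)) + 400)*(-498) = ((5 - 9*8) + 400)*(-498) = ((5 - 72) + 400)*(-498) = (-67 + 400)*(-498) = 333*(-498) = -165834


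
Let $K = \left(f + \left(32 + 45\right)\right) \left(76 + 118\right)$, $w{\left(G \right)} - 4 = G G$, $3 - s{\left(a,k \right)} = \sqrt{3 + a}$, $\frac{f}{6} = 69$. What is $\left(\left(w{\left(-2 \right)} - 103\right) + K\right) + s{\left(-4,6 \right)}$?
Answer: $95162 - i \approx 95162.0 - 1.0 i$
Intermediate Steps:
$f = 414$ ($f = 6 \cdot 69 = 414$)
$s{\left(a,k \right)} = 3 - \sqrt{3 + a}$
$w{\left(G \right)} = 4 + G^{2}$ ($w{\left(G \right)} = 4 + G G = 4 + G^{2}$)
$K = 95254$ ($K = \left(414 + \left(32 + 45\right)\right) \left(76 + 118\right) = \left(414 + 77\right) 194 = 491 \cdot 194 = 95254$)
$\left(\left(w{\left(-2 \right)} - 103\right) + K\right) + s{\left(-4,6 \right)} = \left(\left(\left(4 + \left(-2\right)^{2}\right) - 103\right) + 95254\right) + \left(3 - \sqrt{3 - 4}\right) = \left(\left(\left(4 + 4\right) - 103\right) + 95254\right) + \left(3 - \sqrt{-1}\right) = \left(\left(8 - 103\right) + 95254\right) + \left(3 - i\right) = \left(-95 + 95254\right) + \left(3 - i\right) = 95159 + \left(3 - i\right) = 95162 - i$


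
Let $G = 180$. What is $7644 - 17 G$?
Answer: $4584$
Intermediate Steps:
$7644 - 17 G = 7644 - 3060 = 4584$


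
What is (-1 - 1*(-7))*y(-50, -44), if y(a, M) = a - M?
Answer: -36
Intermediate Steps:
(-1 - 1*(-7))*y(-50, -44) = (-1 - 1*(-7))*(-50 - 1*(-44)) = (-1 + 7)*(-50 + 44) = 6*(-6) = -36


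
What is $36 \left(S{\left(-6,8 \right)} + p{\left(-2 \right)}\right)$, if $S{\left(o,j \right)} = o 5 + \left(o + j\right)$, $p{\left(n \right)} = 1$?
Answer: $-972$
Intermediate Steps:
$S{\left(o,j \right)} = j + 6 o$ ($S{\left(o,j \right)} = 5 o + \left(j + o\right) = j + 6 o$)
$36 \left(S{\left(-6,8 \right)} + p{\left(-2 \right)}\right) = 36 \left(\left(8 + 6 \left(-6\right)\right) + 1\right) = 36 \left(\left(8 - 36\right) + 1\right) = 36 \left(-28 + 1\right) = 36 \left(-27\right) = -972$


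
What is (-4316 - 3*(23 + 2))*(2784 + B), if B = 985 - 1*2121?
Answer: -7236368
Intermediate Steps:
B = -1136 (B = 985 - 2121 = -1136)
(-4316 - 3*(23 + 2))*(2784 + B) = (-4316 - 3*(23 + 2))*(2784 - 1136) = (-4316 - 3*25)*1648 = (-4316 - 75)*1648 = -4391*1648 = -7236368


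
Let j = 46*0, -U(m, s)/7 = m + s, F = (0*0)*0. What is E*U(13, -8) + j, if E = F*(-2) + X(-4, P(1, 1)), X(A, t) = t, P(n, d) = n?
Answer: -35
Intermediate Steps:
F = 0 (F = 0*0 = 0)
U(m, s) = -7*m - 7*s (U(m, s) = -7*(m + s) = -7*m - 7*s)
j = 0
E = 1 (E = 0*(-2) + 1 = 0 + 1 = 1)
E*U(13, -8) + j = 1*(-7*13 - 7*(-8)) + 0 = 1*(-91 + 56) + 0 = 1*(-35) + 0 = -35 + 0 = -35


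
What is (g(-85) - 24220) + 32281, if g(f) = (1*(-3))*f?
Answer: 8316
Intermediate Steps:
g(f) = -3*f
(g(-85) - 24220) + 32281 = (-3*(-85) - 24220) + 32281 = (255 - 24220) + 32281 = -23965 + 32281 = 8316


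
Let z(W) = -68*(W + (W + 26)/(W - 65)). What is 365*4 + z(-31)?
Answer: 85547/24 ≈ 3564.5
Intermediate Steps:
z(W) = -68*W - 68*(26 + W)/(-65 + W) (z(W) = -68*(W + (26 + W)/(-65 + W)) = -68*W - 68*(26 + W)/(-65 + W))
365*4 + z(-31) = 365*4 + 68*(-26 - 1*(-31)² + 64*(-31))/(-65 - 31) = 1460 + 68*(-26 - 1*961 - 1984)/(-96) = 1460 + 68*(-1/96)*(-26 - 961 - 1984) = 1460 + 68*(-1/96)*(-2971) = 1460 + 50507/24 = 85547/24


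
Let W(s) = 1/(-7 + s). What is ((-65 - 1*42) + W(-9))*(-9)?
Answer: 15417/16 ≈ 963.56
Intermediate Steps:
((-65 - 1*42) + W(-9))*(-9) = ((-65 - 1*42) + 1/(-7 - 9))*(-9) = ((-65 - 42) + 1/(-16))*(-9) = (-107 - 1/16)*(-9) = -1713/16*(-9) = 15417/16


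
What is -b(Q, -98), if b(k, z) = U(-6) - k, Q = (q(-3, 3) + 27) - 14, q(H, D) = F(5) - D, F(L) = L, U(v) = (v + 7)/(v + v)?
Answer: 181/12 ≈ 15.083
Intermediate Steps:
U(v) = (7 + v)/(2*v) (U(v) = (7 + v)/((2*v)) = (7 + v)*(1/(2*v)) = (7 + v)/(2*v))
q(H, D) = 5 - D
Q = 15 (Q = ((5 - 1*3) + 27) - 14 = ((5 - 3) + 27) - 14 = (2 + 27) - 14 = 29 - 14 = 15)
b(k, z) = -1/12 - k (b(k, z) = (½)*(7 - 6)/(-6) - k = (½)*(-⅙)*1 - k = -1/12 - k)
-b(Q, -98) = -(-1/12 - 1*15) = -(-1/12 - 15) = -1*(-181/12) = 181/12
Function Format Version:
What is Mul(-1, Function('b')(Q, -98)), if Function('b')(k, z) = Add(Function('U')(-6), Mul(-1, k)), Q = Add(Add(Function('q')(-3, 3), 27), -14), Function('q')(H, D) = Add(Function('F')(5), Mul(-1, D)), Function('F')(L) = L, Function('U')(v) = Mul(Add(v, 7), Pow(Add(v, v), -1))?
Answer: Rational(181, 12) ≈ 15.083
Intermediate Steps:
Function('U')(v) = Mul(Rational(1, 2), Pow(v, -1), Add(7, v)) (Function('U')(v) = Mul(Add(7, v), Pow(Mul(2, v), -1)) = Mul(Add(7, v), Mul(Rational(1, 2), Pow(v, -1))) = Mul(Rational(1, 2), Pow(v, -1), Add(7, v)))
Function('q')(H, D) = Add(5, Mul(-1, D))
Q = 15 (Q = Add(Add(Add(5, Mul(-1, 3)), 27), -14) = Add(Add(Add(5, -3), 27), -14) = Add(Add(2, 27), -14) = Add(29, -14) = 15)
Function('b')(k, z) = Add(Rational(-1, 12), Mul(-1, k)) (Function('b')(k, z) = Add(Mul(Rational(1, 2), Pow(-6, -1), Add(7, -6)), Mul(-1, k)) = Add(Mul(Rational(1, 2), Rational(-1, 6), 1), Mul(-1, k)) = Add(Rational(-1, 12), Mul(-1, k)))
Mul(-1, Function('b')(Q, -98)) = Mul(-1, Add(Rational(-1, 12), Mul(-1, 15))) = Mul(-1, Add(Rational(-1, 12), -15)) = Mul(-1, Rational(-181, 12)) = Rational(181, 12)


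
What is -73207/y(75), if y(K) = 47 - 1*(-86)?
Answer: -3853/7 ≈ -550.43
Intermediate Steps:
y(K) = 133 (y(K) = 47 + 86 = 133)
-73207/y(75) = -73207/133 = -73207*1/133 = -3853/7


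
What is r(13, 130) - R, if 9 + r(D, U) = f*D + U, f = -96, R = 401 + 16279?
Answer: -17807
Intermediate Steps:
R = 16680
r(D, U) = -9 + U - 96*D (r(D, U) = -9 + (-96*D + U) = -9 + (U - 96*D) = -9 + U - 96*D)
r(13, 130) - R = (-9 + 130 - 96*13) - 1*16680 = (-9 + 130 - 1248) - 16680 = -1127 - 16680 = -17807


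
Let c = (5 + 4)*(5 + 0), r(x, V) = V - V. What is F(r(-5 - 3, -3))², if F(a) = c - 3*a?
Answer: 2025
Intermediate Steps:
r(x, V) = 0
c = 45 (c = 9*5 = 45)
F(a) = 45 - 3*a
F(r(-5 - 3, -3))² = (45 - 3*0)² = (45 + 0)² = 45² = 2025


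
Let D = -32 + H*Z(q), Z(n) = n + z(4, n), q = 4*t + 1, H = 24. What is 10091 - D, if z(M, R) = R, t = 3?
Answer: 9499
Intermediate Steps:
q = 13 (q = 4*3 + 1 = 12 + 1 = 13)
Z(n) = 2*n (Z(n) = n + n = 2*n)
D = 592 (D = -32 + 24*(2*13) = -32 + 24*26 = -32 + 624 = 592)
10091 - D = 10091 - 1*592 = 10091 - 592 = 9499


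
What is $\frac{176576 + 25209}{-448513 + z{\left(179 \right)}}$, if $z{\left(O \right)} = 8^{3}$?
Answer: $- \frac{201785}{448001} \approx -0.45041$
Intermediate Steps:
$z{\left(O \right)} = 512$
$\frac{176576 + 25209}{-448513 + z{\left(179 \right)}} = \frac{176576 + 25209}{-448513 + 512} = \frac{201785}{-448001} = 201785 \left(- \frac{1}{448001}\right) = - \frac{201785}{448001}$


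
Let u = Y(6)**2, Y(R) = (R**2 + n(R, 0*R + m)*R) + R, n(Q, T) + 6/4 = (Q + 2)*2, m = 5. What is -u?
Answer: -16641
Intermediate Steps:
n(Q, T) = 5/2 + 2*Q (n(Q, T) = -3/2 + (Q + 2)*2 = -3/2 + (2 + Q)*2 = -3/2 + (4 + 2*Q) = 5/2 + 2*Q)
Y(R) = R + R**2 + R*(5/2 + 2*R) (Y(R) = (R**2 + (5/2 + 2*R)*R) + R = (R**2 + R*(5/2 + 2*R)) + R = R + R**2 + R*(5/2 + 2*R))
u = 16641 (u = ((1/2)*6*(7 + 6*6))**2 = ((1/2)*6*(7 + 36))**2 = ((1/2)*6*43)**2 = 129**2 = 16641)
-u = -1*16641 = -16641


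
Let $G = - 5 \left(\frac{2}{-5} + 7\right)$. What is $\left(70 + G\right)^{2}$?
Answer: $1369$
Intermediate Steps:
$G = -33$ ($G = - 5 \left(2 \left(- \frac{1}{5}\right) + 7\right) = - 5 \left(- \frac{2}{5} + 7\right) = \left(-5\right) \frac{33}{5} = -33$)
$\left(70 + G\right)^{2} = \left(70 - 33\right)^{2} = 37^{2} = 1369$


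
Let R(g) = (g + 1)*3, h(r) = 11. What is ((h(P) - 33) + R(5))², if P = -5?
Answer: 16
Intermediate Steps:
R(g) = 3 + 3*g (R(g) = (1 + g)*3 = 3 + 3*g)
((h(P) - 33) + R(5))² = ((11 - 33) + (3 + 3*5))² = (-22 + (3 + 15))² = (-22 + 18)² = (-4)² = 16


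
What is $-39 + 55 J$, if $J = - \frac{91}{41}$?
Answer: $- \frac{6604}{41} \approx -161.07$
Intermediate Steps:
$J = - \frac{91}{41}$ ($J = \left(-91\right) \frac{1}{41} = - \frac{91}{41} \approx -2.2195$)
$-39 + 55 J = -39 + 55 \left(- \frac{91}{41}\right) = -39 - \frac{5005}{41} = - \frac{6604}{41}$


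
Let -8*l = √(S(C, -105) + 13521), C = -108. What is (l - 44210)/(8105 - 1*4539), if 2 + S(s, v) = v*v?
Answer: -22105/1783 - √1534/7132 ≈ -12.403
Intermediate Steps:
S(s, v) = -2 + v² (S(s, v) = -2 + v*v = -2 + v²)
l = -√1534/2 (l = -√((-2 + (-105)²) + 13521)/8 = -√((-2 + 11025) + 13521)/8 = -√(11023 + 13521)/8 = -√1534/2 ≈ -19.583)
(l - 44210)/(8105 - 1*4539) = (-√1534/2 - 44210)/(8105 - 1*4539) = (-44210 - √1534/2)/(8105 - 4539) = (-44210 - √1534/2)/3566 = (-44210 - √1534/2)*(1/3566) = -22105/1783 - √1534/7132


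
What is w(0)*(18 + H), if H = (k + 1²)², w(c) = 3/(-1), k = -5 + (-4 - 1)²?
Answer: -1377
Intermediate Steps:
k = 20 (k = -5 + (-5)² = -5 + 25 = 20)
w(c) = -3 (w(c) = 3*(-1) = -3)
H = 441 (H = (20 + 1²)² = (20 + 1)² = 21² = 441)
w(0)*(18 + H) = -3*(18 + 441) = -3*459 = -1377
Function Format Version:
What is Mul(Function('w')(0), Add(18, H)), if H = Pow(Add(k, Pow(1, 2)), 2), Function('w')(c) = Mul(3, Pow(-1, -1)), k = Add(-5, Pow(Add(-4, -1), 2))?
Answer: -1377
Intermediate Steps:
k = 20 (k = Add(-5, Pow(-5, 2)) = Add(-5, 25) = 20)
Function('w')(c) = -3 (Function('w')(c) = Mul(3, -1) = -3)
H = 441 (H = Pow(Add(20, Pow(1, 2)), 2) = Pow(Add(20, 1), 2) = Pow(21, 2) = 441)
Mul(Function('w')(0), Add(18, H)) = Mul(-3, Add(18, 441)) = Mul(-3, 459) = -1377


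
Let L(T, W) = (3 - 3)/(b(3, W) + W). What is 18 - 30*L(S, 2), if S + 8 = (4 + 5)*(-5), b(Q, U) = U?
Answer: 18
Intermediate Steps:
S = -53 (S = -8 + (4 + 5)*(-5) = -8 + 9*(-5) = -8 - 45 = -53)
L(T, W) = 0 (L(T, W) = (3 - 3)/(W + W) = 0/((2*W)) = 0*(1/(2*W)) = 0)
18 - 30*L(S, 2) = 18 - 30*0 = 18 + 0 = 18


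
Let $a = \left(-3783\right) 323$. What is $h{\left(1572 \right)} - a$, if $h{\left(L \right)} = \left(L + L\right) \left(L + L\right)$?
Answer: $11106645$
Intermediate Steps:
$a = -1221909$
$h{\left(L \right)} = 4 L^{2}$ ($h{\left(L \right)} = 2 L 2 L = 4 L^{2}$)
$h{\left(1572 \right)} - a = 4 \cdot 1572^{2} - -1221909 = 4 \cdot 2471184 + 1221909 = 9884736 + 1221909 = 11106645$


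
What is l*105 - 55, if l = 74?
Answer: 7715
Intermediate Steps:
l*105 - 55 = 74*105 - 55 = 7770 - 55 = 7715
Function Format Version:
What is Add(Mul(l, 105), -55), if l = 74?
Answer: 7715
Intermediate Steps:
Add(Mul(l, 105), -55) = Add(Mul(74, 105), -55) = Add(7770, -55) = 7715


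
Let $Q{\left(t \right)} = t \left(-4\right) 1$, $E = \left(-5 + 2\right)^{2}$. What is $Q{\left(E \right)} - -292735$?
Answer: $292699$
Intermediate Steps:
$E = 9$ ($E = \left(-3\right)^{2} = 9$)
$Q{\left(t \right)} = - 4 t$ ($Q{\left(t \right)} = - 4 t 1 = - 4 t$)
$Q{\left(E \right)} - -292735 = \left(-4\right) 9 - -292735 = -36 + 292735 = 292699$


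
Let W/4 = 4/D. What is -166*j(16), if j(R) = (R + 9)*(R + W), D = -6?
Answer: -166000/3 ≈ -55333.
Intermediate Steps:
W = -8/3 (W = 4*(4/(-6)) = 4*(4*(-⅙)) = 4*(-⅔) = -8/3 ≈ -2.6667)
j(R) = (9 + R)*(-8/3 + R) (j(R) = (R + 9)*(R - 8/3) = (9 + R)*(-8/3 + R))
-166*j(16) = -166*(-24 + 16² + (19/3)*16) = -166*(-24 + 256 + 304/3) = -166*1000/3 = -166000/3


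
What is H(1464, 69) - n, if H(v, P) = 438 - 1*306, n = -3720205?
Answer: 3720337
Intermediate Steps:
H(v, P) = 132 (H(v, P) = 438 - 306 = 132)
H(1464, 69) - n = 132 - 1*(-3720205) = 132 + 3720205 = 3720337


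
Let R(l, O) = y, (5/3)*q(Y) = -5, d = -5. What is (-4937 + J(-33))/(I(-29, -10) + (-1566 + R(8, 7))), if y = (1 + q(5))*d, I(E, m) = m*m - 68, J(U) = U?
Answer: 2485/762 ≈ 3.2612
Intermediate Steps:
q(Y) = -3 (q(Y) = (⅗)*(-5) = -3)
I(E, m) = -68 + m² (I(E, m) = m² - 68 = -68 + m²)
y = 10 (y = (1 - 3)*(-5) = -2*(-5) = 10)
R(l, O) = 10
(-4937 + J(-33))/(I(-29, -10) + (-1566 + R(8, 7))) = (-4937 - 33)/((-68 + (-10)²) + (-1566 + 10)) = -4970/((-68 + 100) - 1556) = -4970/(32 - 1556) = -4970/(-1524) = -4970*(-1/1524) = 2485/762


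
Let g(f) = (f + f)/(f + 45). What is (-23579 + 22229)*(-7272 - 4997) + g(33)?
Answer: 215320961/13 ≈ 1.6563e+7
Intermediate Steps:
g(f) = 2*f/(45 + f) (g(f) = (2*f)/(45 + f) = 2*f/(45 + f))
(-23579 + 22229)*(-7272 - 4997) + g(33) = (-23579 + 22229)*(-7272 - 4997) + 2*33/(45 + 33) = -1350*(-12269) + 2*33/78 = 16563150 + 2*33*(1/78) = 16563150 + 11/13 = 215320961/13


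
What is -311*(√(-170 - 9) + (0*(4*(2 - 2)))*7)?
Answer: -311*I*√179 ≈ -4160.9*I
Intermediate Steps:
-311*(√(-170 - 9) + (0*(4*(2 - 2)))*7) = -311*(√(-179) + (0*(4*0))*7) = -311*(I*√179 + (0*0)*7) = -311*(I*√179 + 0*7) = -311*(I*√179 + 0) = -311*I*√179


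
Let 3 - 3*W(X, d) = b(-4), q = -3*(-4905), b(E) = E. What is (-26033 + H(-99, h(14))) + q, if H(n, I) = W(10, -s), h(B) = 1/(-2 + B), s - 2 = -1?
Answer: -33947/3 ≈ -11316.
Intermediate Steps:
s = 1 (s = 2 - 1 = 1)
q = 14715
W(X, d) = 7/3 (W(X, d) = 1 - 1/3*(-4) = 1 + 4/3 = 7/3)
H(n, I) = 7/3
(-26033 + H(-99, h(14))) + q = (-26033 + 7/3) + 14715 = -78092/3 + 14715 = -33947/3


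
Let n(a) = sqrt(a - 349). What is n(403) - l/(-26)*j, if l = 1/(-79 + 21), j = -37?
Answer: 37/1508 + 3*sqrt(6) ≈ 7.3730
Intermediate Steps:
n(a) = sqrt(-349 + a)
l = -1/58 (l = 1/(-58) = -1/58 ≈ -0.017241)
n(403) - l/(-26)*j = sqrt(-349 + 403) - (-1/58/(-26))*(-37) = sqrt(54) - (-1/58*(-1/26))*(-37) = 3*sqrt(6) - (-37)/1508 = 3*sqrt(6) - 1*(-37/1508) = 3*sqrt(6) + 37/1508 = 37/1508 + 3*sqrt(6)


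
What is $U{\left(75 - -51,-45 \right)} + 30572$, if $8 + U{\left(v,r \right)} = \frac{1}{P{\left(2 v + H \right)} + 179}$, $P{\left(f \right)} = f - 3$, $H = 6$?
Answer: $\frac{13264777}{434} \approx 30564.0$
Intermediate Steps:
$P{\left(f \right)} = -3 + f$
$U{\left(v,r \right)} = -8 + \frac{1}{182 + 2 v}$ ($U{\left(v,r \right)} = -8 + \frac{1}{\left(-3 + \left(2 v + 6\right)\right) + 179} = -8 + \frac{1}{\left(-3 + \left(6 + 2 v\right)\right) + 179} = -8 + \frac{1}{\left(3 + 2 v\right) + 179} = -8 + \frac{1}{182 + 2 v}$)
$U{\left(75 - -51,-45 \right)} + 30572 = \frac{-1455 - 16 \left(75 - -51\right)}{2 \left(91 + \left(75 - -51\right)\right)} + 30572 = \frac{-1455 - 16 \left(75 + 51\right)}{2 \left(91 + \left(75 + 51\right)\right)} + 30572 = \frac{-1455 - 2016}{2 \left(91 + 126\right)} + 30572 = \frac{-1455 - 2016}{2 \cdot 217} + 30572 = \frac{1}{2} \cdot \frac{1}{217} \left(-3471\right) + 30572 = - \frac{3471}{434} + 30572 = \frac{13264777}{434}$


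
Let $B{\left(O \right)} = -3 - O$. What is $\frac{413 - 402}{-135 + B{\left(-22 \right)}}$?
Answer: $- \frac{11}{116} \approx -0.094828$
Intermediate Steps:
$\frac{413 - 402}{-135 + B{\left(-22 \right)}} = \frac{413 - 402}{-135 - -19} = \frac{11}{-135 + \left(-3 + 22\right)} = \frac{11}{-135 + 19} = \frac{11}{-116} = 11 \left(- \frac{1}{116}\right) = - \frac{11}{116}$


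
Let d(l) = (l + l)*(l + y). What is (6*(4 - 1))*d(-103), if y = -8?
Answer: 411588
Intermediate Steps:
d(l) = 2*l*(-8 + l) (d(l) = (l + l)*(l - 8) = (2*l)*(-8 + l) = 2*l*(-8 + l))
(6*(4 - 1))*d(-103) = (6*(4 - 1))*(2*(-103)*(-8 - 103)) = (6*3)*(2*(-103)*(-111)) = 18*22866 = 411588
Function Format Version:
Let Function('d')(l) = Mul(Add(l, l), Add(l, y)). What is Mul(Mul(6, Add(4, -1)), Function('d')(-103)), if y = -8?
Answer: 411588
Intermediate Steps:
Function('d')(l) = Mul(2, l, Add(-8, l)) (Function('d')(l) = Mul(Add(l, l), Add(l, -8)) = Mul(Mul(2, l), Add(-8, l)) = Mul(2, l, Add(-8, l)))
Mul(Mul(6, Add(4, -1)), Function('d')(-103)) = Mul(Mul(6, Add(4, -1)), Mul(2, -103, Add(-8, -103))) = Mul(Mul(6, 3), Mul(2, -103, -111)) = Mul(18, 22866) = 411588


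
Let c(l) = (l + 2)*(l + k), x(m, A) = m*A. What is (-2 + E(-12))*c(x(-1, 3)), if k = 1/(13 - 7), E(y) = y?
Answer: -119/3 ≈ -39.667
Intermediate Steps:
x(m, A) = A*m
k = ⅙ (k = 1/6 = ⅙ ≈ 0.16667)
c(l) = (2 + l)*(⅙ + l) (c(l) = (l + 2)*(l + ⅙) = (2 + l)*(⅙ + l))
(-2 + E(-12))*c(x(-1, 3)) = (-2 - 12)*(⅓ + (3*(-1))² + 13*(3*(-1))/6) = -14*(⅓ + (-3)² + (13/6)*(-3)) = -14*(⅓ + 9 - 13/2) = -14*17/6 = -119/3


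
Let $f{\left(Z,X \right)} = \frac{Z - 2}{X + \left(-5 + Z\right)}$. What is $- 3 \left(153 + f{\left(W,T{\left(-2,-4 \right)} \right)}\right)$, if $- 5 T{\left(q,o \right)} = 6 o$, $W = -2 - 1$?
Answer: $- \frac{7419}{16} \approx -463.69$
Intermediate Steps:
$W = -3$ ($W = -2 - 1 = -3$)
$T{\left(q,o \right)} = - \frac{6 o}{5}$
$f{\left(Z,X \right)} = \frac{-2 + Z}{-5 + X + Z}$
$- 3 \left(153 + f{\left(W,T{\left(-2,-4 \right)} \right)}\right) = - 3 \left(153 + \frac{-2 - 3}{-5 - - \frac{24}{5} - 3}\right) = - 3 \left(153 + \frac{1}{-5 + \frac{24}{5} - 3} \left(-5\right)\right) = - 3 \left(153 + \frac{1}{- \frac{16}{5}} \left(-5\right)\right) = - 3 \left(153 - - \frac{25}{16}\right) = - 3 \left(153 + \frac{25}{16}\right) = \left(-3\right) \frac{2473}{16} = - \frac{7419}{16}$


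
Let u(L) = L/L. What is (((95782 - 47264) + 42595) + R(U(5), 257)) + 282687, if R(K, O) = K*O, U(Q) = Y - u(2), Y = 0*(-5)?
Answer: 373543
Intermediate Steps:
u(L) = 1
Y = 0
U(Q) = -1 (U(Q) = 0 - 1*1 = 0 - 1 = -1)
(((95782 - 47264) + 42595) + R(U(5), 257)) + 282687 = (((95782 - 47264) + 42595) - 1*257) + 282687 = ((48518 + 42595) - 257) + 282687 = (91113 - 257) + 282687 = 90856 + 282687 = 373543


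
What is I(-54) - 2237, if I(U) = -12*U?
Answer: -1589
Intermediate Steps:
I(-54) - 2237 = -12*(-54) - 2237 = 648 - 2237 = -1589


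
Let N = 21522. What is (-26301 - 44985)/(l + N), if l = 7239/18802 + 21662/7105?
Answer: -1360424162580/410792025377 ≈ -3.3117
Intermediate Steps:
l = 65531717/19084030 (l = 7239*(1/18802) + 21662*(1/7105) = 7239/18802 + 21662/7105 = 65531717/19084030 ≈ 3.4338)
(-26301 - 44985)/(l + N) = (-26301 - 44985)/(65531717/19084030 + 21522) = -71286/410792025377/19084030 = -71286*19084030/410792025377 = -1360424162580/410792025377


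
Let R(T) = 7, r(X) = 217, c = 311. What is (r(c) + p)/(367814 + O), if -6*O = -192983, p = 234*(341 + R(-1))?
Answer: 489894/2399867 ≈ 0.20413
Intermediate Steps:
p = 81432 (p = 234*(341 + 7) = 234*348 = 81432)
O = 192983/6 (O = -⅙*(-192983) = 192983/6 ≈ 32164.)
(r(c) + p)/(367814 + O) = (217 + 81432)/(367814 + 192983/6) = 81649/(2399867/6) = 81649*(6/2399867) = 489894/2399867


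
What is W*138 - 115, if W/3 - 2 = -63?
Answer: -25369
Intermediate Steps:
W = -183 (W = 6 + 3*(-63) = 6 - 189 = -183)
W*138 - 115 = -183*138 - 115 = -25254 - 115 = -25369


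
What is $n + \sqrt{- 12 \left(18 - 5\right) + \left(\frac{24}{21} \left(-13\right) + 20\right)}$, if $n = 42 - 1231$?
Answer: $-1189 + \frac{4 i \sqrt{462}}{7} \approx -1189.0 + 12.282 i$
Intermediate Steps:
$n = -1189$
$n + \sqrt{- 12 \left(18 - 5\right) + \left(\frac{24}{21} \left(-13\right) + 20\right)} = -1189 + \sqrt{- 12 \left(18 - 5\right) + \left(\frac{24}{21} \left(-13\right) + 20\right)} = -1189 + \sqrt{\left(-12\right) 13 + \left(24 \cdot \frac{1}{21} \left(-13\right) + 20\right)} = -1189 + \sqrt{-156 + \left(\frac{8}{7} \left(-13\right) + 20\right)} = -1189 + \sqrt{-156 + \left(- \frac{104}{7} + 20\right)} = -1189 + \sqrt{-156 + \frac{36}{7}} = -1189 + \sqrt{- \frac{1056}{7}} = -1189 + \frac{4 i \sqrt{462}}{7}$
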